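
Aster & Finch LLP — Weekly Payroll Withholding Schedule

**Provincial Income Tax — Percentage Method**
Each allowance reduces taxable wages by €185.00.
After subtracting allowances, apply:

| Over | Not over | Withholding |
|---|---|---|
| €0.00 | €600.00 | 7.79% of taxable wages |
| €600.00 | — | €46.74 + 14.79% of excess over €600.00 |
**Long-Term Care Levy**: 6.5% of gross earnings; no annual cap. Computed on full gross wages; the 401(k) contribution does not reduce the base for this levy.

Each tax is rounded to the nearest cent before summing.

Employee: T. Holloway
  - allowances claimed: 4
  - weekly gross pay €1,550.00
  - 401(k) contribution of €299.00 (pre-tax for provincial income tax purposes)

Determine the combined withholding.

Provincial Income Tax: taxable = €1,550.00 − €299.00 − 4×€185.00 = €511.00
  7.79% × €511.00 = €39.81
Long-Term Care Levy: 6.5% × €1,550.00 = €100.75
Total: €39.81 + €100.75 = €140.56

€140.56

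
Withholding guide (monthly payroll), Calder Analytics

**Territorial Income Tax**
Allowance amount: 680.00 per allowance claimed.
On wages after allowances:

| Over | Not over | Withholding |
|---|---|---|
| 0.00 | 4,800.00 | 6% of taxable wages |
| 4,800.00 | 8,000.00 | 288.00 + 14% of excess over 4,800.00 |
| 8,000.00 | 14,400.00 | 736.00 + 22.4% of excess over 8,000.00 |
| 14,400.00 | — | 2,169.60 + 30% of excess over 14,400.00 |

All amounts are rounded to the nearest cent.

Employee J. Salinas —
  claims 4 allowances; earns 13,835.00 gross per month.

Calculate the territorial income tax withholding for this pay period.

Territorial Income Tax: taxable = 13,835.00 − 4×680.00 = 11,115.00
  736.00 + 22.4% × (11,115.00 − 8,000.00) = 736.00 + 22.4% × 3,115.00 = 1,433.76

1,433.76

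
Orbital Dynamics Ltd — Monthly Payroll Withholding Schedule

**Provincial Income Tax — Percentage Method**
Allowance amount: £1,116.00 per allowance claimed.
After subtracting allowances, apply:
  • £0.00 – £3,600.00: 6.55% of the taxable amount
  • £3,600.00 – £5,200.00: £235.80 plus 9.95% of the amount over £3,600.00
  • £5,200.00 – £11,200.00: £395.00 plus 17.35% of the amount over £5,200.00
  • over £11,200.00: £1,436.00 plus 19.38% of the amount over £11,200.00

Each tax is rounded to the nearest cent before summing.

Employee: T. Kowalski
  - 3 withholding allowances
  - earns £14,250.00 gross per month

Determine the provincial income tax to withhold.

£1,384.30

Provincial Income Tax: taxable = £14,250.00 − 3×£1,116.00 = £10,902.00
  £395.00 + 17.35% × (£10,902.00 − £5,200.00) = £395.00 + 17.35% × £5,702.00 = £1,384.30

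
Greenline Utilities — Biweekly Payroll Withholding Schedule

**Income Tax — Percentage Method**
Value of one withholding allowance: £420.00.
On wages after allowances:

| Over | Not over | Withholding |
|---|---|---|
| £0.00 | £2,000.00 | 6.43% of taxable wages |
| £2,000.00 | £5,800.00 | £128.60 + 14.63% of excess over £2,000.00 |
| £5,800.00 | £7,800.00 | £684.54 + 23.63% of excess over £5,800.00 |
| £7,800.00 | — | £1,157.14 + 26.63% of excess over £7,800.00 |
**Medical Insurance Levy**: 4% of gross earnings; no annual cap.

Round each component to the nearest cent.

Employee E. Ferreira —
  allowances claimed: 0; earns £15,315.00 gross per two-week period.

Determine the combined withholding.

Income Tax: taxable = £15,315.00
  £1,157.14 + 26.63% × (£15,315.00 − £7,800.00) = £1,157.14 + 26.63% × £7,515.00 = £3,158.38
Medical Insurance Levy: 4% × £15,315.00 = £612.60
Total: £3,158.38 + £612.60 = £3,770.98

£3,770.98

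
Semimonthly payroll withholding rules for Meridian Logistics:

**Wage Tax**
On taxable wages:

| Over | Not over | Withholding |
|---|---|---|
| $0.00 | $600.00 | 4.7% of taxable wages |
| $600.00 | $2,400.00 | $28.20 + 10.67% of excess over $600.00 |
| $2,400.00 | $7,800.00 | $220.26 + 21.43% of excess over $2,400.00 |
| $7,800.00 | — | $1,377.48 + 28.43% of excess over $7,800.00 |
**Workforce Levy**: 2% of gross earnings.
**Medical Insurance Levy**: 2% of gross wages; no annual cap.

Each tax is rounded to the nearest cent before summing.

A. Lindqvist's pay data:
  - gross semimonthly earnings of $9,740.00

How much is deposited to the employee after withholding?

Wage Tax: taxable = $9,740.00
  $1,377.48 + 28.43% × ($9,740.00 − $7,800.00) = $1,377.48 + 28.43% × $1,940.00 = $1,929.02
Workforce Levy: 2% × $9,740.00 = $194.80
Medical Insurance Levy: 2% × $9,740.00 = $194.80
Total withheld: $1,929.02 + $194.80 + $194.80 = $2,318.62
Net pay: $9,740.00 − $2,318.62 = $7,421.38

$7,421.38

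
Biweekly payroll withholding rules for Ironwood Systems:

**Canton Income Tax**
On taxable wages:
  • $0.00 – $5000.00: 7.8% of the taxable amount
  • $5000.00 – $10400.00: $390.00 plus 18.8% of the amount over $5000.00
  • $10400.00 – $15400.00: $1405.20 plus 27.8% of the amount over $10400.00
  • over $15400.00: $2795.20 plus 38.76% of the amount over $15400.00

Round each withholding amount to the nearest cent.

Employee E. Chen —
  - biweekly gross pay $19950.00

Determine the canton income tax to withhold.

Canton Income Tax: taxable = $19950.00
  $2795.20 + 38.76% × ($19950.00 − $15400.00) = $2795.20 + 38.76% × $4550.00 = $4558.78

$4558.78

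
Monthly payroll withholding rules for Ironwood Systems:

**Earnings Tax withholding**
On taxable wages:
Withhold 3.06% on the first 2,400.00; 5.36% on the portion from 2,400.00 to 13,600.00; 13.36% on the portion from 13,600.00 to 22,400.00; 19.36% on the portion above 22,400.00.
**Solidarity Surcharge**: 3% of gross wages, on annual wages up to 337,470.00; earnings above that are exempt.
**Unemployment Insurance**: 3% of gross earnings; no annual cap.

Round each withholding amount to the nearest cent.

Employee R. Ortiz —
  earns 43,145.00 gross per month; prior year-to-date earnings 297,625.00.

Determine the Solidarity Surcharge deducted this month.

Solidarity Surcharge: cap 337,470.00 − YTD 297,625.00 = 39,845.00 subject; 3% × 39,845.00 = 1,195.35

1,195.35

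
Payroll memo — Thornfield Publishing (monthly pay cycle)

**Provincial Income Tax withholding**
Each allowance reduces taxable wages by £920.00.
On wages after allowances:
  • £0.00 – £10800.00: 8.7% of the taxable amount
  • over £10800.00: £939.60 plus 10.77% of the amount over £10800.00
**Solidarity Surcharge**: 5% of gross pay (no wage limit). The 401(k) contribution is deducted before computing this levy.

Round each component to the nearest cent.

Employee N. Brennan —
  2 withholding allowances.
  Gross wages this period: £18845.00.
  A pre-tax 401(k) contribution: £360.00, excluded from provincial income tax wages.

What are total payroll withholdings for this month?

Provincial Income Tax: taxable = £18845.00 − £360.00 − 2×£920.00 = £16645.00
  £939.60 + 10.77% × (£16645.00 − £10800.00) = £939.60 + 10.77% × £5845.00 = £1569.11
Solidarity Surcharge: 5% × £18485.00 = £924.25
Total: £1569.11 + £924.25 = £2493.36

£2493.36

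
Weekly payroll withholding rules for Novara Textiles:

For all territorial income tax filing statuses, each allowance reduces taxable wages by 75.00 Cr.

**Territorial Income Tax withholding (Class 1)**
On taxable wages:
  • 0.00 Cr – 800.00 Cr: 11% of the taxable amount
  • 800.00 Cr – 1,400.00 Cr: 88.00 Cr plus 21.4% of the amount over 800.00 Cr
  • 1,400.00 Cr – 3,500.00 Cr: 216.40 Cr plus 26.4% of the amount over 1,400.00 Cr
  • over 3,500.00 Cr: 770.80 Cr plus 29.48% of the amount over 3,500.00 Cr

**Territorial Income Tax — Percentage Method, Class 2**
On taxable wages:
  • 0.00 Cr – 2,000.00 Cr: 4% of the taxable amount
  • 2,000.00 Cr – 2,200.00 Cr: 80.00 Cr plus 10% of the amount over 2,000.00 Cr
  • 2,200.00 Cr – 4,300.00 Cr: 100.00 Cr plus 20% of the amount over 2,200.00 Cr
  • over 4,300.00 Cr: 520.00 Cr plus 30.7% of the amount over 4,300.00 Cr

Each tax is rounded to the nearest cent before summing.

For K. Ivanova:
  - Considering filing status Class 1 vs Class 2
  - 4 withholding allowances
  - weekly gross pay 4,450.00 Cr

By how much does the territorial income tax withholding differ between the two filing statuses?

472.42 Cr

Territorial Income Tax (Class 1): taxable = 4,450.00 Cr − 4×75.00 Cr = 4,150.00 Cr
  770.80 Cr + 29.48% × (4,150.00 Cr − 3,500.00 Cr) = 770.80 Cr + 29.48% × 650.00 Cr = 962.42 Cr
Territorial Income Tax (Class 2): taxable = 4,450.00 Cr − 4×75.00 Cr = 4,150.00 Cr
  100.00 Cr + 20% × (4,150.00 Cr − 2,200.00 Cr) = 100.00 Cr + 20% × 1,950.00 Cr = 490.00 Cr
Difference: |962.42 Cr − 490.00 Cr| = 472.42 Cr (higher under Class 1)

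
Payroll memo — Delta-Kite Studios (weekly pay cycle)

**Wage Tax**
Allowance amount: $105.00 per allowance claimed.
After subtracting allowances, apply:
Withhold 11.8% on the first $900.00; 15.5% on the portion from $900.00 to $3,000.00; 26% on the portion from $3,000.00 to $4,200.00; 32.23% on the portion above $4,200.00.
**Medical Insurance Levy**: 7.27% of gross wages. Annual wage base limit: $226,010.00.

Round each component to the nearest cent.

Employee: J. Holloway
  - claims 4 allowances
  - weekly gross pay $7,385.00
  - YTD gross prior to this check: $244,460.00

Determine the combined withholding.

$1,634.86

Wage Tax: taxable = $7,385.00 − 4×$105.00 = $6,965.00
  $743.70 + 32.23% × ($6,965.00 − $4,200.00) = $743.70 + 32.23% × $2,765.00 = $1,634.86
Medical Insurance Levy: YTD $244,460.00 ≥ cap $226,010.00 → $0.00
Total: $1,634.86 + $0.00 = $1,634.86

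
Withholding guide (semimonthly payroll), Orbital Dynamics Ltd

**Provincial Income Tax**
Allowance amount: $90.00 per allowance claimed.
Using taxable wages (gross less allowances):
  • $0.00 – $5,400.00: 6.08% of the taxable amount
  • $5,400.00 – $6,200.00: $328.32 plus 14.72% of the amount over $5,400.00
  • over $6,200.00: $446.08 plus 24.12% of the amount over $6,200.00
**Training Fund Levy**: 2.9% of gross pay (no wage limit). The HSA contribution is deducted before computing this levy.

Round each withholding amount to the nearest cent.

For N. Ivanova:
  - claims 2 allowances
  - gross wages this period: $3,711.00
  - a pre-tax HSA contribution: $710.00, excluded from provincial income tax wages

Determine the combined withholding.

Provincial Income Tax: taxable = $3,711.00 − $710.00 − 2×$90.00 = $2,821.00
  6.08% × $2,821.00 = $171.52
Training Fund Levy: 2.9% × $3,001.00 = $87.03
Total: $171.52 + $87.03 = $258.55

$258.55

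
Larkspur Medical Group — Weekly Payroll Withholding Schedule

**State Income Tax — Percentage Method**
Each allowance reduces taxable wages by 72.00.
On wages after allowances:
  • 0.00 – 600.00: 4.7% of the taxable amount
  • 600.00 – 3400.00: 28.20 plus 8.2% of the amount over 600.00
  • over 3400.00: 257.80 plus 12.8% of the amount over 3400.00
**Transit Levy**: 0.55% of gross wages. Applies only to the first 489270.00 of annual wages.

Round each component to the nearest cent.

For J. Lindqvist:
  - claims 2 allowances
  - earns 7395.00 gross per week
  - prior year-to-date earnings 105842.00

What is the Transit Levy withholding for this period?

40.67

Transit Levy: 0.55% × 7395.00 = 40.67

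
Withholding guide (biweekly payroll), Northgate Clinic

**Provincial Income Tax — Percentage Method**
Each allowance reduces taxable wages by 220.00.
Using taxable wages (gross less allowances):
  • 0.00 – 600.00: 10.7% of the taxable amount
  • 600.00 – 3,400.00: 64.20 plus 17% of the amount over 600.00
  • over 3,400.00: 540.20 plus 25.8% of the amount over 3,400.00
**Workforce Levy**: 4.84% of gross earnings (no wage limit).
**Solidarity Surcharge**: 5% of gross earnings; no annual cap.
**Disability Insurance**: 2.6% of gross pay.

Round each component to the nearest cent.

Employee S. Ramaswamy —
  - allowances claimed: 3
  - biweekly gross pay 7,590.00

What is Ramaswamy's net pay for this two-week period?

Provincial Income Tax: taxable = 7,590.00 − 3×220.00 = 6,930.00
  540.20 + 25.8% × (6,930.00 − 3,400.00) = 540.20 + 25.8% × 3,530.00 = 1,450.94
Workforce Levy: 4.84% × 7,590.00 = 367.36
Solidarity Surcharge: 5% × 7,590.00 = 379.50
Disability Insurance: 2.6% × 7,590.00 = 197.34
Total withheld: 1,450.94 + 367.36 + 379.50 + 197.34 = 2,395.14
Net pay: 7,590.00 − 2,395.14 = 5,194.86

5,194.86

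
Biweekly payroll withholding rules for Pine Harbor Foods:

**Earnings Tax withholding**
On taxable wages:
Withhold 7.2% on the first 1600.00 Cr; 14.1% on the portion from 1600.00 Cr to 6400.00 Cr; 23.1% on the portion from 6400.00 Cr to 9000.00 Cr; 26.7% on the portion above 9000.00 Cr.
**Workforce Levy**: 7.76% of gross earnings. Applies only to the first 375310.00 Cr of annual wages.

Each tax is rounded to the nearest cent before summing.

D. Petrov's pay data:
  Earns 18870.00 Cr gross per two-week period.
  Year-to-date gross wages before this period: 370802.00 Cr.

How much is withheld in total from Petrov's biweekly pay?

Earnings Tax: taxable = 18870.00 Cr
  1392.60 Cr + 26.7% × (18870.00 Cr − 9000.00 Cr) = 1392.60 Cr + 26.7% × 9870.00 Cr = 4027.89 Cr
Workforce Levy: cap 375310.00 Cr − YTD 370802.00 Cr = 4508.00 Cr subject; 7.76% × 4508.00 Cr = 349.82 Cr
Total: 4027.89 Cr + 349.82 Cr = 4377.71 Cr

4377.71 Cr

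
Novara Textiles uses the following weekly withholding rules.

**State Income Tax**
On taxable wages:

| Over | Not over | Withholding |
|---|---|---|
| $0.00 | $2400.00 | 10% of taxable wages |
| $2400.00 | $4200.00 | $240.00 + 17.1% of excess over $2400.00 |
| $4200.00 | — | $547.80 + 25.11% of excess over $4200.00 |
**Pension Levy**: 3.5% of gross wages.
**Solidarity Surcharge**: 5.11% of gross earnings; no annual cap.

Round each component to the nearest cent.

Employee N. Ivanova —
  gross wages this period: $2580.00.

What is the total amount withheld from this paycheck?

$492.92

State Income Tax: taxable = $2580.00
  $240.00 + 17.1% × ($2580.00 − $2400.00) = $240.00 + 17.1% × $180.00 = $270.78
Pension Levy: 3.5% × $2580.00 = $90.30
Solidarity Surcharge: 5.11% × $2580.00 = $131.84
Total: $270.78 + $90.30 + $131.84 = $492.92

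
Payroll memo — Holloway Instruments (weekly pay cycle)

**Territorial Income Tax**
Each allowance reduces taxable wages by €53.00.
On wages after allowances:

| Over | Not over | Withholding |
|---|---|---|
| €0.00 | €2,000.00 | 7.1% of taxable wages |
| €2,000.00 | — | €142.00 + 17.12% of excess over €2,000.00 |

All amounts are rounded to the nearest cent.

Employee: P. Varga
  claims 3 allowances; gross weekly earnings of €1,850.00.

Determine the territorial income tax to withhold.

€120.06

Territorial Income Tax: taxable = €1,850.00 − 3×€53.00 = €1,691.00
  7.1% × €1,691.00 = €120.06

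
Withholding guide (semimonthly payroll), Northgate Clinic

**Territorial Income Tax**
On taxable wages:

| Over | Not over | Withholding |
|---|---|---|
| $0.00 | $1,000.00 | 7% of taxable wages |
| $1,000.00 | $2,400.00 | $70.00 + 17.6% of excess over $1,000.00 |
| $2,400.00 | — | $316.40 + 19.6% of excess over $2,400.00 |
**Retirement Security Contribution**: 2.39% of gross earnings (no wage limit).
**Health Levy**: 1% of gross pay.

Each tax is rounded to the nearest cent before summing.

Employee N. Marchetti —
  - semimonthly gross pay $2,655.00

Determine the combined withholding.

$456.38

Territorial Income Tax: taxable = $2,655.00
  $316.40 + 19.6% × ($2,655.00 − $2,400.00) = $316.40 + 19.6% × $255.00 = $366.38
Retirement Security Contribution: 2.39% × $2,655.00 = $63.45
Health Levy: 1% × $2,655.00 = $26.55
Total: $366.38 + $63.45 + $26.55 = $456.38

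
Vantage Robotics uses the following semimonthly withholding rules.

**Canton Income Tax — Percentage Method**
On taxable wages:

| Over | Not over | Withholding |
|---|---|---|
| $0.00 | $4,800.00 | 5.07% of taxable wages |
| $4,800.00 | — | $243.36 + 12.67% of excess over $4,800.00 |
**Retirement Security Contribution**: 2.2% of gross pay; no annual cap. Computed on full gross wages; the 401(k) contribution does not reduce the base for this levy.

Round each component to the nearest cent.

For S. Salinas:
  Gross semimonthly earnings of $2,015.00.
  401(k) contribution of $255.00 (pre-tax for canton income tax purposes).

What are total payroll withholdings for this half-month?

$133.56

Canton Income Tax: taxable = $2,015.00 − $255.00 = $1,760.00
  5.07% × $1,760.00 = $89.23
Retirement Security Contribution: 2.2% × $2,015.00 = $44.33
Total: $89.23 + $44.33 = $133.56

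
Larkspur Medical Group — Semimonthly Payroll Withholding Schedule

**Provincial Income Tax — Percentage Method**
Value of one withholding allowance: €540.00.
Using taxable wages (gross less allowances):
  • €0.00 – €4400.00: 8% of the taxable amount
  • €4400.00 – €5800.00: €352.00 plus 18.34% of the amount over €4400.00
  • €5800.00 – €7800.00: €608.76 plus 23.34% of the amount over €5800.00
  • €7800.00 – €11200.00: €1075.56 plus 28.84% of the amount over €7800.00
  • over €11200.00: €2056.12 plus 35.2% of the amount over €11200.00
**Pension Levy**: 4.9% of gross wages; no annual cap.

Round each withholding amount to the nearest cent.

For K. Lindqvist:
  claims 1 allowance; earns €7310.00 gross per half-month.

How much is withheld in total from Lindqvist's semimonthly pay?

Provincial Income Tax: taxable = €7310.00 − 1×€540.00 = €6770.00
  €608.76 + 23.34% × (€6770.00 − €5800.00) = €608.76 + 23.34% × €970.00 = €835.16
Pension Levy: 4.9% × €7310.00 = €358.19
Total: €835.16 + €358.19 = €1193.35

€1193.35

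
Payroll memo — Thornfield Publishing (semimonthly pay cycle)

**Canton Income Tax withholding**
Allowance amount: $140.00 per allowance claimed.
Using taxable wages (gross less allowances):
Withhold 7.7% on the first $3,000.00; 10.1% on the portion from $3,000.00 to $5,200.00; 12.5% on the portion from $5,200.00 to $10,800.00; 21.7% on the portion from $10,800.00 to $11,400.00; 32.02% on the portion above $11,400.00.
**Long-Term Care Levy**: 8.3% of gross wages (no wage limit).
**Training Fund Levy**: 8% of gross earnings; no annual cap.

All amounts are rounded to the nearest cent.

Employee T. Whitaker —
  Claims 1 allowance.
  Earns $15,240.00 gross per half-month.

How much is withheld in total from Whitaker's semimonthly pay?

Canton Income Tax: taxable = $15,240.00 − 1×$140.00 = $15,100.00
  $1,283.40 + 32.02% × ($15,100.00 − $11,400.00) = $1,283.40 + 32.02% × $3,700.00 = $2,468.14
Long-Term Care Levy: 8.3% × $15,240.00 = $1,264.92
Training Fund Levy: 8% × $15,240.00 = $1,219.20
Total: $2,468.14 + $1,264.92 + $1,219.20 = $4,952.26

$4,952.26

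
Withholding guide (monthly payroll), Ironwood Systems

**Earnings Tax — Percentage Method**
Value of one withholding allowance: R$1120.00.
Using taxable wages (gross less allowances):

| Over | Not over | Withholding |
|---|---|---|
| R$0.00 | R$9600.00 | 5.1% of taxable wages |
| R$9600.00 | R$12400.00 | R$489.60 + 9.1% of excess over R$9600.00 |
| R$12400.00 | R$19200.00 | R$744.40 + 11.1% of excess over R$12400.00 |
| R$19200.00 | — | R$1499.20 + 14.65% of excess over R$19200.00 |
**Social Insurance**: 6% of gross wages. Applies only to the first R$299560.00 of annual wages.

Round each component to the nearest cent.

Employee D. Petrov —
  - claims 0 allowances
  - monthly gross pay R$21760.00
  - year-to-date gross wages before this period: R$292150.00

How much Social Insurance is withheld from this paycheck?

R$444.60

Social Insurance: cap R$299560.00 − YTD R$292150.00 = R$7410.00 subject; 6% × R$7410.00 = R$444.60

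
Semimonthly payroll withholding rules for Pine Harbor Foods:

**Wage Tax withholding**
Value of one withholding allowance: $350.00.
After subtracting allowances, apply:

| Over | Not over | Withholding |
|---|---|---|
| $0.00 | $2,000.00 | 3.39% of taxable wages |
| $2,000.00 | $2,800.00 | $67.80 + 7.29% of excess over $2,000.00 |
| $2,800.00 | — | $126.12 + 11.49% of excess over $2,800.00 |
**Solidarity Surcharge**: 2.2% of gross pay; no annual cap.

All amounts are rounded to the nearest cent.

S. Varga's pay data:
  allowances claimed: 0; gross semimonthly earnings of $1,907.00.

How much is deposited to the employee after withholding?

Wage Tax: taxable = $1,907.00
  3.39% × $1,907.00 = $64.65
Solidarity Surcharge: 2.2% × $1,907.00 = $41.95
Total withheld: $64.65 + $41.95 = $106.60
Net pay: $1,907.00 − $106.60 = $1,800.40

$1,800.40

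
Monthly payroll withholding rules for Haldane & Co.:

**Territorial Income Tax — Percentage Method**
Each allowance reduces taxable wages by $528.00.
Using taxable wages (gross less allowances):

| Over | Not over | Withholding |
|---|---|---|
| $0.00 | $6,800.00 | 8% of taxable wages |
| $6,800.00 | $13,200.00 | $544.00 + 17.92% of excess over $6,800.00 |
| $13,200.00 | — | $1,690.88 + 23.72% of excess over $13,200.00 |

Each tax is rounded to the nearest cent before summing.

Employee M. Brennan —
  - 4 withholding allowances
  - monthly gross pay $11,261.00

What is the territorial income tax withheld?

$964.94

Territorial Income Tax: taxable = $11,261.00 − 4×$528.00 = $9,149.00
  $544.00 + 17.92% × ($9,149.00 − $6,800.00) = $544.00 + 17.92% × $2,349.00 = $964.94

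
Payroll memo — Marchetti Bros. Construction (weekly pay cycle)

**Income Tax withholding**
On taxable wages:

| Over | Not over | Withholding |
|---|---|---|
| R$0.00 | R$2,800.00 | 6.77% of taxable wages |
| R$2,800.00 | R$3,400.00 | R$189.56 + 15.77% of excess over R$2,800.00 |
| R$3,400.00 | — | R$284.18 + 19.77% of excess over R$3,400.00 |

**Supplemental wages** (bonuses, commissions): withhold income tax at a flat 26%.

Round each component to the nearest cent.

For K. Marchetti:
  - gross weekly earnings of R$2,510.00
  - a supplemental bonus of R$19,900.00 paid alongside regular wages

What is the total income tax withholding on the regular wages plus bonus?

Income Tax: taxable = R$2,510.00
  6.77% × R$2,510.00 = R$169.93
Supplemental (26% flat on bonus): 26% × R$19,900.00 = R$5,174.00
Total income tax: R$169.93 + R$5,174.00 = R$5,343.93

R$5,343.93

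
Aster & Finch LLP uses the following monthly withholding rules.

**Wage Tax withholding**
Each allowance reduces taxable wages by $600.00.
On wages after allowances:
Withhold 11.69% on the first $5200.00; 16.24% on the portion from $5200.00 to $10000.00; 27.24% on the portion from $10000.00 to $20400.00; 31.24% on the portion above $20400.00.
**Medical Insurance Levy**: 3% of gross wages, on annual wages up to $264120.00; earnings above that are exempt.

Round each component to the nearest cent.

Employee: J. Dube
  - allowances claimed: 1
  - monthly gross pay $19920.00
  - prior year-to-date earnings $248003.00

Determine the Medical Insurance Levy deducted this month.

Medical Insurance Levy: cap $264120.00 − YTD $248003.00 = $16117.00 subject; 3% × $16117.00 = $483.51

$483.51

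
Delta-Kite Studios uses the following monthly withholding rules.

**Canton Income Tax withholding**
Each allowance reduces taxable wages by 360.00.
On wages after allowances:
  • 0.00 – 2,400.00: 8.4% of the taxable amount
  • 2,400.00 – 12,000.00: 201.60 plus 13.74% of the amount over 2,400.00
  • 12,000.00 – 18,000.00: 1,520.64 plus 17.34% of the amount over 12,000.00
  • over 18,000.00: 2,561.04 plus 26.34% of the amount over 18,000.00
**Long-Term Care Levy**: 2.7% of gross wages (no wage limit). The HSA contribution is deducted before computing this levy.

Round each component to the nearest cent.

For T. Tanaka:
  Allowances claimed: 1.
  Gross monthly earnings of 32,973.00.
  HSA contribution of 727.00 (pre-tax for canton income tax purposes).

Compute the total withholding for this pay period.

Canton Income Tax: taxable = 32,973.00 − 727.00 − 1×360.00 = 31,886.00
  2,561.04 + 26.34% × (31,886.00 − 18,000.00) = 2,561.04 + 26.34% × 13,886.00 = 6,218.61
Long-Term Care Levy: 2.7% × 32,246.00 = 870.64
Total: 6,218.61 + 870.64 = 7,089.25

7,089.25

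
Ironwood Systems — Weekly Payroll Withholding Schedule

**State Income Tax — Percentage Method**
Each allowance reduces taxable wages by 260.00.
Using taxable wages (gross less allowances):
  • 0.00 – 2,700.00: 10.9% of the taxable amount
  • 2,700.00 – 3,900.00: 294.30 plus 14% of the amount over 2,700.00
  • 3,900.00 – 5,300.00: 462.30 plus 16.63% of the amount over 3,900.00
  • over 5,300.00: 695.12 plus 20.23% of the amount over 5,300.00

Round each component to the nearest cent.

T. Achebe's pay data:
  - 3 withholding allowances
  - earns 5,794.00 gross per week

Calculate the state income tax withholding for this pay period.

State Income Tax: taxable = 5,794.00 − 3×260.00 = 5,014.00
  462.30 + 16.63% × (5,014.00 − 3,900.00) = 462.30 + 16.63% × 1,114.00 = 647.56

647.56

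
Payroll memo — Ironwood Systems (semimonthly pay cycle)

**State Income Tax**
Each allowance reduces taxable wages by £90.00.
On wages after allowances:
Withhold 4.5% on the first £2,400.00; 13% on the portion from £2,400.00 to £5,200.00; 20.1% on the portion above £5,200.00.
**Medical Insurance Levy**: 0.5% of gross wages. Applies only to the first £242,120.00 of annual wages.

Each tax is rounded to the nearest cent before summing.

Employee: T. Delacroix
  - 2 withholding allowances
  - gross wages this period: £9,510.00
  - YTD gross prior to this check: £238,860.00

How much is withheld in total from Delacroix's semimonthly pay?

£1,318.43

State Income Tax: taxable = £9,510.00 − 2×£90.00 = £9,330.00
  £472.00 + 20.1% × (£9,330.00 − £5,200.00) = £472.00 + 20.1% × £4,130.00 = £1,302.13
Medical Insurance Levy: cap £242,120.00 − YTD £238,860.00 = £3,260.00 subject; 0.5% × £3,260.00 = £16.30
Total: £1,302.13 + £16.30 = £1,318.43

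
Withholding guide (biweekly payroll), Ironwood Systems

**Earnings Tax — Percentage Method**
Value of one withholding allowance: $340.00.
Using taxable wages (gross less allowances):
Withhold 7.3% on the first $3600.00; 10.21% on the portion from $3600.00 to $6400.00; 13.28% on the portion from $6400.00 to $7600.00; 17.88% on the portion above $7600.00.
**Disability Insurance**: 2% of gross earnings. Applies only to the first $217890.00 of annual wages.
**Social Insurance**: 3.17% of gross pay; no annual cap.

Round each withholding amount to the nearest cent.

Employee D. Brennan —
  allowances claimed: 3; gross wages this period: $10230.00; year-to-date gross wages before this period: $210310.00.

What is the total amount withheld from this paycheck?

$1471.80

Earnings Tax: taxable = $10230.00 − 3×$340.00 = $9210.00
  $708.04 + 17.88% × ($9210.00 − $7600.00) = $708.04 + 17.88% × $1610.00 = $995.91
Disability Insurance: cap $217890.00 − YTD $210310.00 = $7580.00 subject; 2% × $7580.00 = $151.60
Social Insurance: 3.17% × $10230.00 = $324.29
Total: $995.91 + $151.60 + $324.29 = $1471.80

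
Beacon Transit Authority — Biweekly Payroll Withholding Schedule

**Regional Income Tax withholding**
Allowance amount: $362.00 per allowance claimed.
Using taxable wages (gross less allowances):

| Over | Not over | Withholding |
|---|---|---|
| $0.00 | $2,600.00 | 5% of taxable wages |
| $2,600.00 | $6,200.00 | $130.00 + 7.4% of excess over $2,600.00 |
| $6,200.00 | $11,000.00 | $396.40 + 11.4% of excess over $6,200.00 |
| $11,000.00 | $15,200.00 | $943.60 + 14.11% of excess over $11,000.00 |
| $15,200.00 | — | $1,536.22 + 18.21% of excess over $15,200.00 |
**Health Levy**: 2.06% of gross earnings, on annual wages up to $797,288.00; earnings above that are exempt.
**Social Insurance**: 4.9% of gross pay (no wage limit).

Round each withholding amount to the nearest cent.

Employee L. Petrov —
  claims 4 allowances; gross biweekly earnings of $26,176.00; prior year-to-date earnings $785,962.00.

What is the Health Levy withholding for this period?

Health Levy: cap $797,288.00 − YTD $785,962.00 = $11,326.00 subject; 2.06% × $11,326.00 = $233.32

$233.32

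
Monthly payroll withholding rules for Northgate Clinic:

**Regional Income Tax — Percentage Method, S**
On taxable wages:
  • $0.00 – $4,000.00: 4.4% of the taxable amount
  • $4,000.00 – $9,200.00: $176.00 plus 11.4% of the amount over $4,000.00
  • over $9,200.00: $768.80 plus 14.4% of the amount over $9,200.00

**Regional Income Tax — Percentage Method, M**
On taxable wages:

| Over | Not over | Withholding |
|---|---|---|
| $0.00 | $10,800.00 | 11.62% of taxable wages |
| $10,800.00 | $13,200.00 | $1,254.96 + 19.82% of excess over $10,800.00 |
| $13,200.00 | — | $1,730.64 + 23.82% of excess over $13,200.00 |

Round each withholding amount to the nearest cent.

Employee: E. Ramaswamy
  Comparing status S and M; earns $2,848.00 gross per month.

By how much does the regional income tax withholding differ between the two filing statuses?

Regional Income Tax (S): taxable = $2,848.00
  4.4% × $2,848.00 = $125.31
Regional Income Tax (M): taxable = $2,848.00
  11.62% × $2,848.00 = $330.94
Difference: |$125.31 − $330.94| = $205.63 (higher under M)

$205.63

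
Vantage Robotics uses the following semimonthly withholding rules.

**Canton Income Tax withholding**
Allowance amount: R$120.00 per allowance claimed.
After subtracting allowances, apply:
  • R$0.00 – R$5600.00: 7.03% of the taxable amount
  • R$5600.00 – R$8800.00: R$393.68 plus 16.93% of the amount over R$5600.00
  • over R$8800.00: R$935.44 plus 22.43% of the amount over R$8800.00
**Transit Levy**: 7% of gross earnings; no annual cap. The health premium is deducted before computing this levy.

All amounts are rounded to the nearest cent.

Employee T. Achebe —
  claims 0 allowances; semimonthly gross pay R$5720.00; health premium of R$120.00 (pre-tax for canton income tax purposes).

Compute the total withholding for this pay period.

Canton Income Tax: taxable = R$5720.00 − R$120.00 = R$5600.00
  7.03% × R$5600.00 = R$393.68
Transit Levy: 7% × R$5600.00 = R$392.00
Total: R$393.68 + R$392.00 = R$785.68

R$785.68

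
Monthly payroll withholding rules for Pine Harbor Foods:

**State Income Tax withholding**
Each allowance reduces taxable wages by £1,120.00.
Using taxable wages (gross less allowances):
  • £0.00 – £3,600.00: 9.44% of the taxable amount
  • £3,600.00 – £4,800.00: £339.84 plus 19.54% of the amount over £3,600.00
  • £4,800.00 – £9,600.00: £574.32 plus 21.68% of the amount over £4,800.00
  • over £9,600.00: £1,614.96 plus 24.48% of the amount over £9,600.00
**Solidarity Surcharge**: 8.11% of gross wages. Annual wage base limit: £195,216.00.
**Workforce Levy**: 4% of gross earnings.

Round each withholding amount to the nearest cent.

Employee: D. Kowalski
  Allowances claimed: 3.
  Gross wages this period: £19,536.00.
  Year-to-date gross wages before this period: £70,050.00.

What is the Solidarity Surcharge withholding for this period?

£1,584.37

Solidarity Surcharge: 8.11% × £19,536.00 = £1,584.37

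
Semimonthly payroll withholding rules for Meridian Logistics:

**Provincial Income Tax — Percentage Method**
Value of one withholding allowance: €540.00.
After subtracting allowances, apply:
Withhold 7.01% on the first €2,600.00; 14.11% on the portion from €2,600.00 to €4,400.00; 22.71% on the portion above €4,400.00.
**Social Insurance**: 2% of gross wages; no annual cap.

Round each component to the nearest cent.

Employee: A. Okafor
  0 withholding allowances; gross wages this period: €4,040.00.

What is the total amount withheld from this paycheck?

Provincial Income Tax: taxable = €4,040.00
  €182.26 + 14.11% × (€4,040.00 − €2,600.00) = €182.26 + 14.11% × €1,440.00 = €385.44
Social Insurance: 2% × €4,040.00 = €80.80
Total: €385.44 + €80.80 = €466.24

€466.24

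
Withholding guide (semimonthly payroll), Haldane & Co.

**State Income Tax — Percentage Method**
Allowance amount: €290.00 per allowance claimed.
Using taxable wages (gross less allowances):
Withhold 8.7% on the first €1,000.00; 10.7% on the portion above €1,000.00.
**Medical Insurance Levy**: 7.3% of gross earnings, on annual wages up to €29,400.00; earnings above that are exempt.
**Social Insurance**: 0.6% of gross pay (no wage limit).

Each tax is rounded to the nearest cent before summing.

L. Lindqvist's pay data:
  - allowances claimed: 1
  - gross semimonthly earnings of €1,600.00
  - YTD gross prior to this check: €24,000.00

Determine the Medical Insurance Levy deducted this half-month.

€116.80

Medical Insurance Levy: 7.3% × €1,600.00 = €116.80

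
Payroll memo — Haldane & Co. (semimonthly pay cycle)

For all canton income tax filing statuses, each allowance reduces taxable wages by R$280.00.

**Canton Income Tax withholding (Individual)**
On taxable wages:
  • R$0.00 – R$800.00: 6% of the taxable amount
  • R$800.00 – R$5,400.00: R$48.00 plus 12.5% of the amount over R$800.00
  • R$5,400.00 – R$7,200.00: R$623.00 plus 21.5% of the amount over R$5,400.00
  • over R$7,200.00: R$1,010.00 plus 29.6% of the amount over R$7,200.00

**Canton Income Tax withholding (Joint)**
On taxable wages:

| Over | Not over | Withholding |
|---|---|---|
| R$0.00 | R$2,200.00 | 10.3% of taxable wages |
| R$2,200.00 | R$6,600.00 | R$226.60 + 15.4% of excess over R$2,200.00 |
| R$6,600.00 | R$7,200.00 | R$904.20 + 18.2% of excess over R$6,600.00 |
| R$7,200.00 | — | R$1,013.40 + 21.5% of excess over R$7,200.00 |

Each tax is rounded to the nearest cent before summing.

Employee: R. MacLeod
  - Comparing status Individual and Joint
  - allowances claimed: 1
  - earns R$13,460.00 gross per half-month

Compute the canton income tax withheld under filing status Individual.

R$2,780.08

Canton Income Tax (Individual): taxable = R$13,460.00 − 1×R$280.00 = R$13,180.00
  R$1,010.00 + 29.6% × (R$13,180.00 − R$7,200.00) = R$1,010.00 + 29.6% × R$5,980.00 = R$2,780.08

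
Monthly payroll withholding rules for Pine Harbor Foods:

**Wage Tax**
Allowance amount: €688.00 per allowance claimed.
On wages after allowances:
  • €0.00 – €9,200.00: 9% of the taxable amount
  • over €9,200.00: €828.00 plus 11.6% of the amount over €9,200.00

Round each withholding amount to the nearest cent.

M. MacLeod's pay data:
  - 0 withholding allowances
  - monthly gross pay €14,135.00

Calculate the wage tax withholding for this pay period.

Wage Tax: taxable = €14,135.00
  €828.00 + 11.6% × (€14,135.00 − €9,200.00) = €828.00 + 11.6% × €4,935.00 = €1,400.46

€1,400.46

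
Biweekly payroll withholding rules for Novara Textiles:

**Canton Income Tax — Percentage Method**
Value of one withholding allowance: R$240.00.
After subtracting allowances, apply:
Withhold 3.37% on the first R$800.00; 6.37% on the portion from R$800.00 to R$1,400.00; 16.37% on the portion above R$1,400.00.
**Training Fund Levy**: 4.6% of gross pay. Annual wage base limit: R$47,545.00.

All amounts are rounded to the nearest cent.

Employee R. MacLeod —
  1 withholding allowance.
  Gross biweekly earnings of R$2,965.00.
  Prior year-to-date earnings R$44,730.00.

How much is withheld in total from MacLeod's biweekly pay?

Canton Income Tax: taxable = R$2,965.00 − 1×R$240.00 = R$2,725.00
  R$65.18 + 16.37% × (R$2,725.00 − R$1,400.00) = R$65.18 + 16.37% × R$1,325.00 = R$282.08
Training Fund Levy: cap R$47,545.00 − YTD R$44,730.00 = R$2,815.00 subject; 4.6% × R$2,815.00 = R$129.49
Total: R$282.08 + R$129.49 = R$411.57

R$411.57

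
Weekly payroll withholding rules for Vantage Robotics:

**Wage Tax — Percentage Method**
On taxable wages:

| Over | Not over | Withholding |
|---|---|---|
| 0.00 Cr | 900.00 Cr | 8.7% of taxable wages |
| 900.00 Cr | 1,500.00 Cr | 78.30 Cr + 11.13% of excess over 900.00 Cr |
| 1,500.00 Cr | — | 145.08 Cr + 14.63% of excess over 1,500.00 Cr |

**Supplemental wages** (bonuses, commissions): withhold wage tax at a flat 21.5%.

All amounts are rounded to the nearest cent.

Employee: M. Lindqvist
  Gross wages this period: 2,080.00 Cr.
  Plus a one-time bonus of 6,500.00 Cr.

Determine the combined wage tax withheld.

1,627.43 Cr

Wage Tax: taxable = 2,080.00 Cr
  145.08 Cr + 14.63% × (2,080.00 Cr − 1,500.00 Cr) = 145.08 Cr + 14.63% × 580.00 Cr = 229.93 Cr
Supplemental (21.5% flat on bonus): 21.5% × 6,500.00 Cr = 1,397.50 Cr
Total wage tax: 229.93 Cr + 1,397.50 Cr = 1,627.43 Cr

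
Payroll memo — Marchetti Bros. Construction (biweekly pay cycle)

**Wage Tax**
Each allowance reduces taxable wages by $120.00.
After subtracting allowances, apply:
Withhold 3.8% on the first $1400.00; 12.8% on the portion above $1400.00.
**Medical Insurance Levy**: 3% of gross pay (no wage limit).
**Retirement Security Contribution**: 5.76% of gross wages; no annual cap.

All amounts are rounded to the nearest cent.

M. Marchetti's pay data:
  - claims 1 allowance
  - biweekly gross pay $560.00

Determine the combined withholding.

$65.78

Wage Tax: taxable = $560.00 − 1×$120.00 = $440.00
  3.8% × $440.00 = $16.72
Medical Insurance Levy: 3% × $560.00 = $16.80
Retirement Security Contribution: 5.76% × $560.00 = $32.26
Total: $16.72 + $16.80 + $32.26 = $65.78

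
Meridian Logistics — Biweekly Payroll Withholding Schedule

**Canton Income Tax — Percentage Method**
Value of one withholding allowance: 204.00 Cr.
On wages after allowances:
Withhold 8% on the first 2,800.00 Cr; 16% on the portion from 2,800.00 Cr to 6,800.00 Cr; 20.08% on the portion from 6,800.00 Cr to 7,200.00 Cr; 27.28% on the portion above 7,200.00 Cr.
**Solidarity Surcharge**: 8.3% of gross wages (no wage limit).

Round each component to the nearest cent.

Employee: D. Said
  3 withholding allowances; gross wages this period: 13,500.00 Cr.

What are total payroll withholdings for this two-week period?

3,616.51 Cr

Canton Income Tax: taxable = 13,500.00 Cr − 3×204.00 Cr = 12,888.00 Cr
  944.32 Cr + 27.28% × (12,888.00 Cr − 7,200.00 Cr) = 944.32 Cr + 27.28% × 5,688.00 Cr = 2,496.01 Cr
Solidarity Surcharge: 8.3% × 13,500.00 Cr = 1,120.50 Cr
Total: 2,496.01 Cr + 1,120.50 Cr = 3,616.51 Cr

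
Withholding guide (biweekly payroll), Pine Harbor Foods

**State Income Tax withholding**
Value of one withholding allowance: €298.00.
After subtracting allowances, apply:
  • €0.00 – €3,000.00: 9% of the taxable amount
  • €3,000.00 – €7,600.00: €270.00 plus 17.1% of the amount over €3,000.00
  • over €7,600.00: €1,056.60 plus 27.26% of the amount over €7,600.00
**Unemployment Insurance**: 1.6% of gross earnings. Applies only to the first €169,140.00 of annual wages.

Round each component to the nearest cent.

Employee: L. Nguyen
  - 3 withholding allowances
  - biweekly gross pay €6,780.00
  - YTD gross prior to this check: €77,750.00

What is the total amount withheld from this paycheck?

€871.99

State Income Tax: taxable = €6,780.00 − 3×€298.00 = €5,886.00
  €270.00 + 17.1% × (€5,886.00 − €3,000.00) = €270.00 + 17.1% × €2,886.00 = €763.51
Unemployment Insurance: 1.6% × €6,780.00 = €108.48
Total: €763.51 + €108.48 = €871.99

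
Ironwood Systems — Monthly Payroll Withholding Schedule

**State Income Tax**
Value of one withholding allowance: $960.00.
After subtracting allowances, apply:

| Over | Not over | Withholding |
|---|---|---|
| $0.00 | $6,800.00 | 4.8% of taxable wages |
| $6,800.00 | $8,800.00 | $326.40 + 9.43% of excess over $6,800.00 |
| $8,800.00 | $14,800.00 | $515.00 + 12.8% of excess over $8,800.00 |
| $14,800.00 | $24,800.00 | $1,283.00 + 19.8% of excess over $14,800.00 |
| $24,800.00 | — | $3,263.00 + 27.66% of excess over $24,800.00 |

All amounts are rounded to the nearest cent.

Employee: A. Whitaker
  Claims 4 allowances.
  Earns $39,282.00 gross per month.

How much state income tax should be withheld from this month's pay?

$6,206.58

State Income Tax: taxable = $39,282.00 − 4×$960.00 = $35,442.00
  $3,263.00 + 27.66% × ($35,442.00 − $24,800.00) = $3,263.00 + 27.66% × $10,642.00 = $6,206.58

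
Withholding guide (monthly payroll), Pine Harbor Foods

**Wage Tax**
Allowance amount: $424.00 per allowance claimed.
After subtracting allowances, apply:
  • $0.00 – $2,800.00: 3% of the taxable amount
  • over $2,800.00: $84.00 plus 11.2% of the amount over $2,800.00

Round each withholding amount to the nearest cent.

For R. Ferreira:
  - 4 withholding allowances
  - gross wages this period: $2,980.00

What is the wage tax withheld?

Wage Tax: taxable = $2,980.00 − 4×$424.00 = $1,284.00
  3% × $1,284.00 = $38.52

$38.52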